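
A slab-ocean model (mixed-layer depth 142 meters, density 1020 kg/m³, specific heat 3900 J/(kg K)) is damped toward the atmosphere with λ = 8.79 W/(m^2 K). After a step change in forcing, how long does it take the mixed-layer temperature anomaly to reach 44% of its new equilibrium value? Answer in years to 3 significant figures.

Areal heat capacity C = ρ c_p D = 1020 × 3900 × 142 = 5.65×10^8 J/(m²·K).
τ = C / λ = 5.65×10^8 / 8.79 = 6.43×10^7 s.
Fraction reached: 1 − e^(−t/τ) = 0.44 ⇒ t = −τ ln(1 − 0.44) = τ × 0.580.
t = 3.73×10^7 s = 1.18 years.

1.18 years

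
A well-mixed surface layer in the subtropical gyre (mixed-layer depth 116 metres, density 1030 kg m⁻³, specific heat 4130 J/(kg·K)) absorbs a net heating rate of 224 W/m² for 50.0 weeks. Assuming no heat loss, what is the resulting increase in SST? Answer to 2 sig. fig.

Areal heat capacity C = ρ c_p D = 1030 × 4130 × 116 = 4.93×10^8 J m⁻² K⁻¹.
Net heat input Q = F Δt = 224 × (50.0 weeks × 6.048×10^5 s/week) = 6.77×10^9 J/m².
ΔT = Q / C = 6.77×10^9 / 4.93×10^8 = 13.7 K.

14 K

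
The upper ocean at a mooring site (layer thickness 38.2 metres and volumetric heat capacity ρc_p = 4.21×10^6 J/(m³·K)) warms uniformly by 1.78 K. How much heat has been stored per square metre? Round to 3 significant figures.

2.86×10^8

Areal heat capacity C = ρc_p × D = 4.21×10^6 × 38.2 = 1.61×10^8 J/(m^2 K).
ΔQ = C ΔT = 1.61×10^8 × 1.78 = 2.86×10^8 J/m².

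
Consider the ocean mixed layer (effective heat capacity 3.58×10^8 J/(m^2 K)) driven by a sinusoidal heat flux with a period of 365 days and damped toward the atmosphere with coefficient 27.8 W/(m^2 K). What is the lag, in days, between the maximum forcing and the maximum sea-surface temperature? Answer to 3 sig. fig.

69.7 days

Areal heat capacity C = 3.58×10^8 J/(m^2 K) (given).
ω = 2π / 3.15×10^7 s = 1.99×10^-7 s⁻¹.
Phase lag φ = arctan(Cω/λ) = arctan(71.3/27.8) = 1.20 rad.
Time lag = φ / ω = 1.20 / 1.99×10^-7 = 6.02×10^6 s = 69.7 days.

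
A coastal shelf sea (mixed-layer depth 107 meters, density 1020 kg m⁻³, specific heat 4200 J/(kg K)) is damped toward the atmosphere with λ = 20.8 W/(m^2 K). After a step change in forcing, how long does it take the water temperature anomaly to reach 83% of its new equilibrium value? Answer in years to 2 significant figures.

Areal heat capacity C = ρ c_p D = 1020 × 4200 × 107 = 4.58×10^8 J/(m²·K).
τ = C / λ = 4.58×10^8 / 20.8 = 2.20×10^7 s.
Fraction reached: 1 − e^(−t/τ) = 0.83 ⇒ t = −τ ln(1 − 0.83) = τ × 1.77.
t = 3.91×10^7 s = 1.24 years.

1.2 years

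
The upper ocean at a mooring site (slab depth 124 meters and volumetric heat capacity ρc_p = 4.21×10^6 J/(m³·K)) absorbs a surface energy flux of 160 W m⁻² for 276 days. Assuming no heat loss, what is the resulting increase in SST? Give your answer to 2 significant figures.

Areal heat capacity C = ρc_p × D = 4.21×10^6 × 124 = 5.22×10^8 J/(m^2 K).
Net heat input Q = F Δt = 160 × (276 days × 86400 s/day) = 3.82×10^9 J/m².
ΔT = Q / C = 3.82×10^9 / 5.22×10^8 = 7.31 K.

7.3 K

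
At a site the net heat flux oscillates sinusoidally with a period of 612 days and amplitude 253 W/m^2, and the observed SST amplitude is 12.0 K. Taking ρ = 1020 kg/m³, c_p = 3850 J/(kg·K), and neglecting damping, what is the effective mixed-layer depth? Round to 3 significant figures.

45.2 m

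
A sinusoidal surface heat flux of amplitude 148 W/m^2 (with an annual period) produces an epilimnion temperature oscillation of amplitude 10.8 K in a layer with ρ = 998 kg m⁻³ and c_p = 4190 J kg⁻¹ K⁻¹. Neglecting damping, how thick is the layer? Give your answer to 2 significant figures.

16 m

ω = 2π / 3.15×10^7 s = 1.99×10^-7 s⁻¹.
Required C = F₀ / (A ω) = 148 / (10.8 × 1.99×10^-7) = 6.88×10^7 J/(m²·K).
D = C / (ρ c_p) = 6.88×10^7 / (998 × 4190) = 16.4 m.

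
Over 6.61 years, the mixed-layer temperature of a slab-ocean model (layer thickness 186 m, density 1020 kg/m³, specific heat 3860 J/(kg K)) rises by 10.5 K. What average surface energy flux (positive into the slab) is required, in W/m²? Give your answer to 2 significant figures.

Areal heat capacity C = ρ c_p D = 1020 × 3860 × 186 = 7.32×10^8 J m⁻² K⁻¹.
Required heat per unit area: Q = C ΔT = 7.32×10^8 × 10.5 = 7.69×10^9 J/m².
Flux F = Q / Δt = 7.69×10^9 / 2.09×10^8 s = 36.9 W/m².

37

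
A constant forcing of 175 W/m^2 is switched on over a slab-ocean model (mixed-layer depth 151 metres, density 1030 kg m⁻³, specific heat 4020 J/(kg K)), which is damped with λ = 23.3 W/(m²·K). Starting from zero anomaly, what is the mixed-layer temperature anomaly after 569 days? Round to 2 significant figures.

Areal heat capacity C = ρ c_p D = 1030 × 4020 × 151 = 6.25×10^8 J m⁻² K⁻¹.
τ = C / λ = 6.25×10^8 / 23.3 = 2.68×10^7 s.
Equilibrium anomaly ΔT_eq = F / λ = 175 / 23.3 = 7.51 K.
t = 569 days = 4.92×10^7 s, so t/τ = 1.83.
ΔT(t) = ΔT_eq (1 − e^(−t/τ)) = 7.51 × (1 − e^−1.83) = 6.31 K.

6.3 K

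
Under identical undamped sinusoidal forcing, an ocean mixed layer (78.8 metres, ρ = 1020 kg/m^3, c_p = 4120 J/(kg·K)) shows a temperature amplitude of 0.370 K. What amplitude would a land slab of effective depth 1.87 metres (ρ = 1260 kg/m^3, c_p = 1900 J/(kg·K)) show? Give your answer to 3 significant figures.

27.4 K

C_ocean = 3.31×10^8 J/(m²·K); C_land = 4.48×10^6 J/(m²·K).
A ∝ 1/C ⇒ A_land = A_ocean × C_ocean/C_land = 0.370 × 74.0 = 27.4 K.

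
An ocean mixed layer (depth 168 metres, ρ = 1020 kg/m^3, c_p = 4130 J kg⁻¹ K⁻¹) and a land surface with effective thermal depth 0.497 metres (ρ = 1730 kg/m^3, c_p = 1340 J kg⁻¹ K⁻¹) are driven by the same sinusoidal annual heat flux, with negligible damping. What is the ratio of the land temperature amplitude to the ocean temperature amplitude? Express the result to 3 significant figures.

C_ocean = 1020 × 4130 × 168 = 7.08×10^8 J/(m²·K).
C_land = 1730 × 1340 × 0.497 = 1.15×10^6 J/(m²·K).
Undamped amplitude ∝ 1/C, so A_land/A_ocean = C_ocean/C_land = 614.

614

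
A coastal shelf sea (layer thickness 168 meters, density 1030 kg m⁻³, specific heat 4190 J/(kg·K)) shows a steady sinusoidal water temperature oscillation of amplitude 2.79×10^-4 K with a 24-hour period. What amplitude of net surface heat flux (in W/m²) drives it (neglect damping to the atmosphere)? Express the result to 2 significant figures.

15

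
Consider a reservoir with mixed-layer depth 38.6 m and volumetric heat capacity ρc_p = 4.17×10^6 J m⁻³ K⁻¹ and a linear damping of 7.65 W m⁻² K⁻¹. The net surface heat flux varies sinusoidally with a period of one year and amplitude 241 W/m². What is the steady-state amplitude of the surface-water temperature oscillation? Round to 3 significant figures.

Areal heat capacity C = ρc_p × D = 4.17×10^6 × 38.6 = 1.61×10^8 J m⁻² K⁻¹.
Angular frequency ω = 2π / T = 2π / 3.15×10^7 s = 1.99×10^-7 s⁻¹.
√((Cω)² + λ²) = √((32.1)² + 7.65²) = 33.0 W/(m²·K).
Amplitude A = F₀ / √((Cω)²+λ²) = 241 / 33.0 = 7.31 K.

7.31 K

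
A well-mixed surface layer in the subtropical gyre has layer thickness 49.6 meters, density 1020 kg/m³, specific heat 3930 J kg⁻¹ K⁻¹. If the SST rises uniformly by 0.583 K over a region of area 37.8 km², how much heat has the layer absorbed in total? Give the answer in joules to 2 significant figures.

4.4×10^15 J

Areal heat capacity C = ρ c_p D = 1020 × 3930 × 49.6 = 1.99×10^8 J/(m²·K).
Heat per unit area: q = C ΔT = 1.99×10^8 × 0.583 = 1.16×10^8 J/m².
Total heat: Q = q × A = 1.16×10^8 × (37.8 × 10⁶ m²) = 4.38×10^15 J.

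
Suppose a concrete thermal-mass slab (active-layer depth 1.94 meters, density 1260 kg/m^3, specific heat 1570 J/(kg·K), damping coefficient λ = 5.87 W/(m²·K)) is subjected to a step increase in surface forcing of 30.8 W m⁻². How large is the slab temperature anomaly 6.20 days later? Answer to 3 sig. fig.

2.93 K

Areal heat capacity C = ρ c_p D = 1260 × 1570 × 1.94 = 3.84×10^6 J m⁻² K⁻¹.
τ = C / λ = 3.84×10^6 / 5.87 = 6.54×10^5 s.
Equilibrium anomaly ΔT_eq = F / λ = 30.8 / 5.87 = 5.25 K.
t = 6.20 days = 5.36×10^5 s, so t/τ = 0.819.
ΔT(t) = ΔT_eq (1 − e^(−t/τ)) = 5.25 × (1 − e^−0.819) = 2.93 K.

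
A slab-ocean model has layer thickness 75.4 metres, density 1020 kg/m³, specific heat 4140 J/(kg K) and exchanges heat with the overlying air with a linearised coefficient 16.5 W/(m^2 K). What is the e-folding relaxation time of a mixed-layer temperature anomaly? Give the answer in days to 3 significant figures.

Areal heat capacity C = ρ c_p D = 1020 × 4140 × 75.4 = 3.18×10^8 J/(m²·K).
Relaxation time τ = C / λ = 3.18×10^8 / 16.5 = 1.93×10^7 s.
In days: 1.93×10^7 s / (86400 s/day) = 223 days.

223 days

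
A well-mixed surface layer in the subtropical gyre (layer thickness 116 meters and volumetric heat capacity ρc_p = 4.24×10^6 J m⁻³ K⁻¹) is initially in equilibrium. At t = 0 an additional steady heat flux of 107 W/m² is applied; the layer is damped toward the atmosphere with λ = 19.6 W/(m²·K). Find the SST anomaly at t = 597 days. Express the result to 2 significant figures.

4.8 K

Areal heat capacity C = ρc_p × D = 4.24×10^6 × 116 = 4.92×10^8 J/(m^2 K).
τ = C / λ = 4.92×10^8 / 19.6 = 2.51×10^7 s.
Equilibrium anomaly ΔT_eq = F / λ = 107 / 19.6 = 5.46 K.
t = 597 days = 5.16×10^7 s, so t/τ = 2.06.
ΔT(t) = ΔT_eq (1 − e^(−t/τ)) = 5.46 × (1 − e^−2.06) = 4.76 K.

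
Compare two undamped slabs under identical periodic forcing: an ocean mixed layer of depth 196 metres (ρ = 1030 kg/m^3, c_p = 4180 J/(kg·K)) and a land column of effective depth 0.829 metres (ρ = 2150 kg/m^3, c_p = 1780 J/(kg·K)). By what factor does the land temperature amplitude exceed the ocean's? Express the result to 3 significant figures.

C_ocean = 1030 × 4180 × 196 = 8.44×10^8 J/(m²·K).
C_land = 2150 × 1780 × 0.829 = 3.17×10^6 J/(m²·K).
Undamped amplitude ∝ 1/C, so A_land/A_ocean = C_ocean/C_land = 266.

266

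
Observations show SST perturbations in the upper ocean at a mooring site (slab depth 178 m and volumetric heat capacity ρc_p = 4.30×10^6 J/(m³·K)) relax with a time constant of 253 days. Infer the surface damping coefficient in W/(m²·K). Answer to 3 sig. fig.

35.0

Areal heat capacity C = ρc_p × D = 4.30×10^6 × 178 = 7.65×10^8 J/(m²·K).
τ = 253 days = 2.19×10^7 s.
λ = C / τ = 7.65×10^8 / 2.19×10^7 = 35.0 W/(m²·K).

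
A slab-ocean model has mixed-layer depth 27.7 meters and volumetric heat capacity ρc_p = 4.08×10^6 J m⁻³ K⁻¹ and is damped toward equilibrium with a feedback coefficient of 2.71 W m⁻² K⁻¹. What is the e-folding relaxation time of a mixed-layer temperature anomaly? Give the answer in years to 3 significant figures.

1.32 years

Areal heat capacity C = ρc_p × D = 4.08×10^6 × 27.7 = 1.13×10^8 J/(m^2 K).
Relaxation time τ = C / λ = 1.13×10^8 / 2.71 = 4.17×10^7 s.
In years: 4.17×10^7 s / (3.156×10^7 s/year) = 1.32 years.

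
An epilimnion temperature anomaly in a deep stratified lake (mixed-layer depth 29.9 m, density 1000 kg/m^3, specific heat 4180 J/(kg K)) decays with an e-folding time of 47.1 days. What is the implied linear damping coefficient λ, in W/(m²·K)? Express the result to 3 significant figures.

30.7

Areal heat capacity C = ρ c_p D = 1000 × 4180 × 29.9 = 1.25×10^8 J/(m^2 K).
τ = 47.1 days = 4.07×10^6 s.
λ = C / τ = 1.25×10^8 / 4.07×10^6 = 30.7 W/(m²·K).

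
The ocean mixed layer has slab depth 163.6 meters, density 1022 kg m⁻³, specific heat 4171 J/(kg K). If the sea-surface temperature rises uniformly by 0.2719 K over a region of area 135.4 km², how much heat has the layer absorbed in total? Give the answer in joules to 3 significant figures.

Areal heat capacity C = ρ c_p D = 1022 × 4171 × 163.6 = 6.97×10^8 J/(m²·K).
Heat per unit area: q = C ΔT = 6.97×10^8 × 0.2719 = 1.90×10^8 J/m².
Total heat: Q = q × A = 1.90×10^8 × (135.4 × 10⁶ m²) = 2.57×10^16 J.

2.57×10^16 J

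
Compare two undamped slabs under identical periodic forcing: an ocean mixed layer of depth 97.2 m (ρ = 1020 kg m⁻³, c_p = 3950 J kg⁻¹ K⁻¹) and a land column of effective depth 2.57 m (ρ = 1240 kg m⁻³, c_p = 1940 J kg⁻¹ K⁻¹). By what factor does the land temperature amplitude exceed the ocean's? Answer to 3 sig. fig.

C_ocean = 1020 × 3950 × 97.2 = 3.92×10^8 J/(m²·K).
C_land = 1240 × 1940 × 2.57 = 6.18×10^6 J/(m²·K).
Undamped amplitude ∝ 1/C, so A_land/A_ocean = C_ocean/C_land = 63.3.

63.3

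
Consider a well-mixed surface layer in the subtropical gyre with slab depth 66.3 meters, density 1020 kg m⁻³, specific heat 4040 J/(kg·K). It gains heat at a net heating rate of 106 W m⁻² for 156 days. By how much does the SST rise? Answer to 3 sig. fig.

Areal heat capacity C = ρ c_p D = 1020 × 4040 × 66.3 = 2.73×10^8 J/(m²·K).
Net heat input Q = F Δt = 106 × (156 days × 86400 s/day) = 1.43×10^9 J/m².
ΔT = Q / C = 1.43×10^9 / 2.73×10^8 = 5.23 K.

5.23 K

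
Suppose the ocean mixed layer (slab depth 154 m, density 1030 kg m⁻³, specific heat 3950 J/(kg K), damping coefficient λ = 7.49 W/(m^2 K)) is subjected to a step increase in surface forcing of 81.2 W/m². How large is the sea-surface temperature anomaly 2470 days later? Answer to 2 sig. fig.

10 K

Areal heat capacity C = ρ c_p D = 1030 × 3950 × 154 = 6.27×10^8 J/(m²·K).
τ = C / λ = 6.27×10^8 / 7.49 = 8.37×10^7 s.
Equilibrium anomaly ΔT_eq = F / λ = 81.2 / 7.49 = 10.8 K.
t = 2470 days = 2.13×10^8 s, so t/τ = 2.55.
ΔT(t) = ΔT_eq (1 − e^(−t/τ)) = 10.8 × (1 − e^−2.55) = 10.0 K.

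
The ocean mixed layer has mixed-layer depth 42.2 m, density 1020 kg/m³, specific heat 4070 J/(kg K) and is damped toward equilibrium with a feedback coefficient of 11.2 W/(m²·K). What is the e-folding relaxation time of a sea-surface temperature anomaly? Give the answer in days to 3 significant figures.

181 days

Areal heat capacity C = ρ c_p D = 1020 × 4070 × 42.2 = 1.75×10^8 J m⁻² K⁻¹.
Relaxation time τ = C / λ = 1.75×10^8 / 11.2 = 1.56×10^7 s.
In days: 1.56×10^7 s / (86400 s/day) = 181 days.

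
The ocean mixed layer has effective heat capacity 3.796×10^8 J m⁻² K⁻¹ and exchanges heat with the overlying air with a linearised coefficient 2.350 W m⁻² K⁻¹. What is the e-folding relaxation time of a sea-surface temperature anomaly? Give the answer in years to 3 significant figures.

Areal heat capacity C = 3.796×10^8 J m⁻² K⁻¹ (given).
Relaxation time τ = C / λ = 3.80×10^8 / 2.350 = 1.62×10^8 s.
In years: 1.62×10^8 s / (3.156×10^7 s/year) = 5.12 years.

5.12 years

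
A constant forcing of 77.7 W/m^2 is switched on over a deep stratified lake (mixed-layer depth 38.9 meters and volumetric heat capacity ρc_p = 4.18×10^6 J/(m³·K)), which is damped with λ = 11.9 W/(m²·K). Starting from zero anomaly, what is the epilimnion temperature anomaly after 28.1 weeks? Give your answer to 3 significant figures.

Areal heat capacity C = ρc_p × D = 4.18×10^6 × 38.9 = 1.63×10^8 J m⁻² K⁻¹.
τ = C / λ = 1.63×10^8 / 11.9 = 1.37×10^7 s.
Equilibrium anomaly ΔT_eq = F / λ = 77.7 / 11.9 = 6.53 K.
t = 28.1 weeks = 1.70×10^7 s, so t/τ = 1.24.
ΔT(t) = ΔT_eq (1 − e^(−t/τ)) = 6.53 × (1 − e^−1.24) = 4.65 K.

4.65 K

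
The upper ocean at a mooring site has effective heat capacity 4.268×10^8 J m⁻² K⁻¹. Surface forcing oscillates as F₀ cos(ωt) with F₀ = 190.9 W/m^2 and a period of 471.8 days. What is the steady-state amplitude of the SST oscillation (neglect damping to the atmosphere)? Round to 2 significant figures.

Areal heat capacity C = 4.268×10^8 J m⁻² K⁻¹ (given).
Angular frequency ω = 2π / T = 2π / 4.08×10^7 s = 1.54×10^-7 s⁻¹.
Cω = 4.27×10^8 × 1.54×10^-7 = 65.8 W/(m²·K).
Amplitude A = F₀ / (Cω) = 190.9 / 65.8 = 2.90 K.

2.9 K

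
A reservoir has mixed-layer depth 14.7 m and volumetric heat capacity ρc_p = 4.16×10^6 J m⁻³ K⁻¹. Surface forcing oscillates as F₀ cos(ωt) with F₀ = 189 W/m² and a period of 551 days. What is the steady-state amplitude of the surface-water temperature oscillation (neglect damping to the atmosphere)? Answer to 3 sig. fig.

Areal heat capacity C = ρc_p × D = 4.16×10^6 × 14.7 = 6.12×10^7 J/(m²·K).
Angular frequency ω = 2π / T = 2π / 4.76×10^7 s = 1.32×10^-7 s⁻¹.
Cω = 6.12×10^7 × 1.32×10^-7 = 8.07 W/(m²·K).
Amplitude A = F₀ / (Cω) = 189 / 8.07 = 23.4 K.

23.4 K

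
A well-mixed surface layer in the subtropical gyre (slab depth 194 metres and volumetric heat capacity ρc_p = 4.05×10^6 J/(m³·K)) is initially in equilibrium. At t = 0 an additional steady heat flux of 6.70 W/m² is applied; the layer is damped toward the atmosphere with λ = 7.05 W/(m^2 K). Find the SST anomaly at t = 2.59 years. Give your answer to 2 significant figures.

0.49 K

Areal heat capacity C = ρc_p × D = 4.05×10^6 × 194 = 7.86×10^8 J/(m^2 K).
τ = C / λ = 7.86×10^8 / 7.05 = 1.11×10^8 s.
Equilibrium anomaly ΔT_eq = F / λ = 6.70 / 7.05 = 0.950 K.
t = 2.59 years = 8.17×10^7 s, so t/τ = 0.733.
ΔT(t) = ΔT_eq (1 − e^(−t/τ)) = 0.950 × (1 − e^−0.733) = 0.494 K.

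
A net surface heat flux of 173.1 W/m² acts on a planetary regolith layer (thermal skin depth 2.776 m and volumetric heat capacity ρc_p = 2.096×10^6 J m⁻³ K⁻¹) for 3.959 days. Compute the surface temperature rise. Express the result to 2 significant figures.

10 K

Areal heat capacity C = ρc_p × D = 2.096×10^6 × 2.776 = 5.82×10^6 J m⁻² K⁻¹.
Net heat input Q = F Δt = 173.1 × (3.959 days × 86400 s/day) = 5.92×10^7 J/m².
ΔT = Q / C = 5.92×10^7 / 5.82×10^6 = 10.2 K.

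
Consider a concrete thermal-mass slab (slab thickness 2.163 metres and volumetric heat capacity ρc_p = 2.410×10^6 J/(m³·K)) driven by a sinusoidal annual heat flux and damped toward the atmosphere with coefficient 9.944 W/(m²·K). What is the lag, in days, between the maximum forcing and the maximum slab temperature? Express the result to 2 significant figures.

Areal heat capacity C = ρc_p × D = 2.410×10^6 × 2.163 = 5.21×10^6 J/(m²·K).
ω = 2π / 3.15×10^7 s = 1.99×10^-7 s⁻¹.
Phase lag φ = arctan(Cω/λ) = arctan(1.04/9.944) = 0.104 rad.
Time lag = φ / ω = 0.104 / 1.99×10^-7 = 5.22×10^5 s = 6.05 days.

6.0 days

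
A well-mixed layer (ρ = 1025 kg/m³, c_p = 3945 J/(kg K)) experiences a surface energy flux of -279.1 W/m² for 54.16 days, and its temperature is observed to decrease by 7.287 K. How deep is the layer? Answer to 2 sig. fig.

Heat input Q = F Δt = -279.1 × 4.68×10^6 s = -1.31×10^9 J/m².
Required areal heat capacity C = Q / ΔT = 1.79×10^8 J/(m²·K).
Depth D = C / (ρ c_p) = 1.79×10^8 / (1025 × 3945) = 44.3 m.

44 m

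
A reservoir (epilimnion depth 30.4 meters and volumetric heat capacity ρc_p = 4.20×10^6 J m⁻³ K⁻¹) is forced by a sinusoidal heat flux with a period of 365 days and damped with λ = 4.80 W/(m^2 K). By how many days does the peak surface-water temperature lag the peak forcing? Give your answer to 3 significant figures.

80.4 days

Areal heat capacity C = ρc_p × D = 4.20×10^6 × 30.4 = 1.28×10^8 J/(m²·K).
ω = 2π / 3.15×10^7 s = 1.99×10^-7 s⁻¹.
Phase lag φ = arctan(Cω/λ) = arctan(25.4/4.80) = 1.38 rad.
Time lag = φ / ω = 1.38 / 1.99×10^-7 = 6.95×10^6 s = 80.4 days.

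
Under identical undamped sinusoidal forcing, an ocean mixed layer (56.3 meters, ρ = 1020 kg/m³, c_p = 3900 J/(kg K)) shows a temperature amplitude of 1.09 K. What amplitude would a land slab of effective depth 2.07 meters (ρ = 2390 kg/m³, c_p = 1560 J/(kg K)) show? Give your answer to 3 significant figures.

31.6 K

C_ocean = 2.24×10^8 J/(m²·K); C_land = 7.72×10^6 J/(m²·K).
A ∝ 1/C ⇒ A_land = A_ocean × C_ocean/C_land = 1.09 × 29.0 = 31.6 K.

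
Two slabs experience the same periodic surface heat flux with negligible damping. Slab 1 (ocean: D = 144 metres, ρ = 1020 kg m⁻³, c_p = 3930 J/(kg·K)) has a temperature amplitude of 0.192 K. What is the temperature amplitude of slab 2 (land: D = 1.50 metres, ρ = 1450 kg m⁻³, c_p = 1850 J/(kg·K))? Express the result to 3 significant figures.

27.5 K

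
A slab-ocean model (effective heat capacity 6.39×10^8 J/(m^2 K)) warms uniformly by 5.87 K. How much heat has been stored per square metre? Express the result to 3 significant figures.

Areal heat capacity C = 6.39×10^8 J/(m^2 K) (given).
ΔQ = C ΔT = 6.39×10^8 × 5.87 = 3.75×10^9 J/m².

3.75×10^9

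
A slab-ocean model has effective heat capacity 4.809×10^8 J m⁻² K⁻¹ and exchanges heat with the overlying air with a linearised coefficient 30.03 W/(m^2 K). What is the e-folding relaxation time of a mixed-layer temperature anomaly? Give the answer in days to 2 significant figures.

190 days

Areal heat capacity C = 4.809×10^8 J m⁻² K⁻¹ (given).
Relaxation time τ = C / λ = 4.81×10^8 / 30.03 = 1.60×10^7 s.
In days: 1.60×10^7 s / (86400 s/day) = 185 days.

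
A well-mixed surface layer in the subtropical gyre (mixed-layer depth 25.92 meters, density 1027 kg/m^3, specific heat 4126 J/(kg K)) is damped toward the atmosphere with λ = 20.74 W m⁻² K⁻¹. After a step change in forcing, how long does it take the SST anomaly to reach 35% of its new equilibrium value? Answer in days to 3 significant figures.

26.4 days

Areal heat capacity C = ρ c_p D = 1027 × 4126 × 25.92 = 1.10×10^8 J/(m²·K).
τ = C / λ = 1.10×10^8 / 20.74 = 5.30×10^6 s.
Fraction reached: 1 − e^(−t/τ) = 0.35 ⇒ t = −τ ln(1 − 0.35) = τ × 0.431.
t = 2.28×10^6 s = 26.4 days.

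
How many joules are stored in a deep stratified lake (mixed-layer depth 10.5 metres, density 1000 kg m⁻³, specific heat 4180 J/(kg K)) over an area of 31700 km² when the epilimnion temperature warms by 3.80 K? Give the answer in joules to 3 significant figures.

5.29×10^18 J

Areal heat capacity C = ρ c_p D = 1000 × 4180 × 10.5 = 4.39×10^7 J/(m²·K).
Heat per unit area: q = C ΔT = 4.39×10^7 × 3.80 = 1.67×10^8 J/m².
Total heat: Q = q × A = 1.67×10^8 × (31700 × 10⁶ m²) = 5.29×10^18 J.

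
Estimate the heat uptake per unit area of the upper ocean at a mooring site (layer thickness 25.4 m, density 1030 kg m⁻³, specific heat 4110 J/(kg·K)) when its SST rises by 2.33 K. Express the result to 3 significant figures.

Areal heat capacity C = ρ c_p D = 1030 × 4110 × 25.4 = 1.08×10^8 J/(m^2 K).
ΔQ = C ΔT = 1.08×10^8 × 2.33 = 2.51×10^8 J/m².

2.51×10^8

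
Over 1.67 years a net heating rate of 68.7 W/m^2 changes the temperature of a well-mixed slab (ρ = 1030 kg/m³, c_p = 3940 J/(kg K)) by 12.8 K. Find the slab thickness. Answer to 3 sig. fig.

Heat input Q = F Δt = 68.7 × 5.27×10^7 s = 3.62×10^9 J/m².
Required areal heat capacity C = Q / ΔT = 2.83×10^8 J/(m²·K).
Depth D = C / (ρ c_p) = 2.83×10^8 / (1030 × 3940) = 69.7 m.

69.7 m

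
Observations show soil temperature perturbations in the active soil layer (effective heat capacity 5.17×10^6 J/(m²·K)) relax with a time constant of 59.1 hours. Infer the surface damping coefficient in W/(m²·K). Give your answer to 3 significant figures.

24.3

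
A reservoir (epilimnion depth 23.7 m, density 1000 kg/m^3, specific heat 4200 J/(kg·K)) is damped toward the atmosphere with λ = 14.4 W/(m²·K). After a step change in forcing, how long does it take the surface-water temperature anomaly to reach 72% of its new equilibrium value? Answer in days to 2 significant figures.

Areal heat capacity C = ρ c_p D = 1000 × 4200 × 23.7 = 9.95×10^7 J/(m²·K).
τ = C / λ = 9.95×10^7 / 14.4 = 6.91×10^6 s.
Fraction reached: 1 − e^(−t/τ) = 0.72 ⇒ t = −τ ln(1 − 0.72) = τ × 1.27.
t = 8.80×10^6 s = 102 days.

100 days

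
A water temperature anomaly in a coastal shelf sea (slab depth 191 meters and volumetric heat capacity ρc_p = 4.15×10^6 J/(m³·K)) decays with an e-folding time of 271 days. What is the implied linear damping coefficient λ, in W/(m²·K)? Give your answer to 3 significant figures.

33.9

Areal heat capacity C = ρc_p × D = 4.15×10^6 × 191 = 7.93×10^8 J m⁻² K⁻¹.
τ = 271 days = 2.34×10^7 s.
λ = C / τ = 7.93×10^8 / 2.34×10^7 = 33.9 W/(m²·K).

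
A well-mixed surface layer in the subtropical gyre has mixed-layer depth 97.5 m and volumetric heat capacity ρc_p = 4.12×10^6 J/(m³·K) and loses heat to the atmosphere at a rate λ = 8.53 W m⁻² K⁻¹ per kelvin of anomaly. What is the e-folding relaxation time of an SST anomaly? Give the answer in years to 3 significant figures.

1.49 years

Areal heat capacity C = ρc_p × D = 4.12×10^6 × 97.5 = 4.02×10^8 J m⁻² K⁻¹.
Relaxation time τ = C / λ = 4.02×10^8 / 8.53 = 4.71×10^7 s.
In years: 4.71×10^7 s / (3.156×10^7 s/year) = 1.49 years.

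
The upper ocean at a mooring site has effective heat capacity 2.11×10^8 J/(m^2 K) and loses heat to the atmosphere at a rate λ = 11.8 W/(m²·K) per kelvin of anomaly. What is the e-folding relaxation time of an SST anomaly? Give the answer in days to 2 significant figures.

Areal heat capacity C = 2.11×10^8 J/(m^2 K) (given).
Relaxation time τ = C / λ = 2.11×10^8 / 11.8 = 1.79×10^7 s.
In days: 1.79×10^7 s / (86400 s/day) = 207 days.

210 days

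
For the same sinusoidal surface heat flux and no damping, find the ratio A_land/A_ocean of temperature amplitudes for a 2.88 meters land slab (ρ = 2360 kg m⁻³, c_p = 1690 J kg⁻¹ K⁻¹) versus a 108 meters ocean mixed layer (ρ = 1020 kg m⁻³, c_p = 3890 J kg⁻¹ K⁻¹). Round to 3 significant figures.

C_ocean = 1020 × 3890 × 108 = 4.29×10^8 J/(m²·K).
C_land = 2360 × 1690 × 2.88 = 1.15×10^7 J/(m²·K).
Undamped amplitude ∝ 1/C, so A_land/A_ocean = C_ocean/C_land = 37.3.

37.3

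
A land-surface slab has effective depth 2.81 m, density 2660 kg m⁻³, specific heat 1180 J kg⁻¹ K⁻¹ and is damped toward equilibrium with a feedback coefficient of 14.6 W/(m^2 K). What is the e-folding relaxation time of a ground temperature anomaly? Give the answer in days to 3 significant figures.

6.99 days

Areal heat capacity C = ρ c_p D = 2660 × 1180 × 2.81 = 8.82×10^6 J m⁻² K⁻¹.
Relaxation time τ = C / λ = 8.82×10^6 / 14.6 = 6.04×10^5 s.
In days: 6.04×10^5 s / (86400 s/day) = 6.99 days.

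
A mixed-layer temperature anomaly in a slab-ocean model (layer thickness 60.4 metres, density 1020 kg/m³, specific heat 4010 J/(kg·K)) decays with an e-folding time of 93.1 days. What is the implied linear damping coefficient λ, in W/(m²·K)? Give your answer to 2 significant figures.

Areal heat capacity C = ρ c_p D = 1020 × 4010 × 60.4 = 2.47×10^8 J/(m²·K).
τ = 93.1 days = 8.04×10^6 s.
λ = C / τ = 2.47×10^8 / 8.04×10^6 = 30.7 W/(m²·K).

31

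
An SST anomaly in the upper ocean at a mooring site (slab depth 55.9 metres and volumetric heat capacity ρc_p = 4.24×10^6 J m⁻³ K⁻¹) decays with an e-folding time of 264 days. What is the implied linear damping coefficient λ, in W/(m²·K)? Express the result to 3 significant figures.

Areal heat capacity C = ρc_p × D = 4.24×10^6 × 55.9 = 2.37×10^8 J/(m^2 K).
τ = 264 days = 2.28×10^7 s.
λ = C / τ = 2.37×10^8 / 2.28×10^7 = 10.4 W/(m²·K).

10.4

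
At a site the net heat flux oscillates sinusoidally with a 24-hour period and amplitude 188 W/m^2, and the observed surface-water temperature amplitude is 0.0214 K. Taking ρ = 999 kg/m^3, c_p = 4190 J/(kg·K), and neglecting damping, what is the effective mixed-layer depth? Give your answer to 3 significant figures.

28.9 m

ω = 2π / 86400 s = 7.27×10^-5 s⁻¹.
Required C = F₀ / (A ω) = 188 / (0.0214 × 7.27×10^-5) = 1.21×10^8 J/(m²·K).
D = C / (ρ c_p) = 1.21×10^8 / (999 × 4190) = 28.9 m.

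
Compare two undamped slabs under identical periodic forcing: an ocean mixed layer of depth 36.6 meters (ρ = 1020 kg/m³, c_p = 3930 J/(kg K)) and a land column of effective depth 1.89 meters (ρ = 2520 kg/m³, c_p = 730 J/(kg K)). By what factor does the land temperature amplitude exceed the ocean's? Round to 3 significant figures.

42.2

C_ocean = 1020 × 3930 × 36.6 = 1.47×10^8 J/(m²·K).
C_land = 2520 × 730 × 1.89 = 3.48×10^6 J/(m²·K).
Undamped amplitude ∝ 1/C, so A_land/A_ocean = C_ocean/C_land = 42.2.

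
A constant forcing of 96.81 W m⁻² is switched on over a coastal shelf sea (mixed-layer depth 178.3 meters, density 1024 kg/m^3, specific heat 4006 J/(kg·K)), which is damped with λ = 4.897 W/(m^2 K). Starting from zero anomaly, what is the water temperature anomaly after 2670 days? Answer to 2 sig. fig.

16 K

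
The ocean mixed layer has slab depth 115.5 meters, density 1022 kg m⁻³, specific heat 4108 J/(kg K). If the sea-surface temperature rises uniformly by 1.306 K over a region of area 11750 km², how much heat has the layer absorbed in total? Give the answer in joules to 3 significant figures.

Areal heat capacity C = ρ c_p D = 1022 × 4108 × 115.5 = 4.85×10^8 J/(m²·K).
Heat per unit area: q = C ΔT = 4.85×10^8 × 1.306 = 6.33×10^8 J/m².
Total heat: Q = q × A = 6.33×10^8 × (11750 × 10⁶ m²) = 7.44×10^18 J.

7.44×10^18 J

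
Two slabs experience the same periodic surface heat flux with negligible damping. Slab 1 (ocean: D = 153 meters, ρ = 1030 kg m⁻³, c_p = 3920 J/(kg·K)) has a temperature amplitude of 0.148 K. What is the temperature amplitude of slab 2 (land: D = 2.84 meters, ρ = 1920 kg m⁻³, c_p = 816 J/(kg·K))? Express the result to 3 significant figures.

C_ocean = 6.18×10^8 J/(m²·K); C_land = 4.45×10^6 J/(m²·K).
A ∝ 1/C ⇒ A_land = A_ocean × C_ocean/C_land = 0.148 × 139 = 20.5 K.

20.5 K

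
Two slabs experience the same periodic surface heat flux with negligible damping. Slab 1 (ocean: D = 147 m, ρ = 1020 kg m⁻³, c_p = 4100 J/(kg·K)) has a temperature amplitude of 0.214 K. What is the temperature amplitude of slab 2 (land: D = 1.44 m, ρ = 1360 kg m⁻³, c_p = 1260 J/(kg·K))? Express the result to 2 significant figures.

C_ocean = 6.15×10^8 J/(m²·K); C_land = 2.47×10^6 J/(m²·K).
A ∝ 1/C ⇒ A_land = A_ocean × C_ocean/C_land = 0.214 × 249 = 53.3 K.

53 K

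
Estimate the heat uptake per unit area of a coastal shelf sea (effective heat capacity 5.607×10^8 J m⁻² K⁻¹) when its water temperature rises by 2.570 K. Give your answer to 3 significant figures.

Areal heat capacity C = 5.607×10^8 J m⁻² K⁻¹ (given).
ΔQ = C ΔT = 5.61×10^8 × 2.570 = 1.44×10^9 J/m².

1.44×10^9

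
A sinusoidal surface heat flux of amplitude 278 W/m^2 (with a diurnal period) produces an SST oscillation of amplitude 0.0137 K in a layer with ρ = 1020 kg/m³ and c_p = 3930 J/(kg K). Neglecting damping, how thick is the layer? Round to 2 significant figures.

70 m

ω = 2π / 86400 s = 7.27×10^-5 s⁻¹.
Required C = F₀ / (A ω) = 278 / (0.0137 × 7.27×10^-5) = 2.79×10^8 J/(m²·K).
D = C / (ρ c_p) = 2.79×10^8 / (1020 × 3930) = 69.6 m.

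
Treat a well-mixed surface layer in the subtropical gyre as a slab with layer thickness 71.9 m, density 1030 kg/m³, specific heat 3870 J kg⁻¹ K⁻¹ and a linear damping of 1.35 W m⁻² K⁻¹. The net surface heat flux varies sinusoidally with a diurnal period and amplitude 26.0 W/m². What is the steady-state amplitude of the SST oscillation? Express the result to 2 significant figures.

0.0012 K

Areal heat capacity C = ρ c_p D = 1030 × 3870 × 71.9 = 2.87×10^8 J m⁻² K⁻¹.
Angular frequency ω = 2π / T = 2π / 86400 s = 7.27×10^-5 s⁻¹.
√((Cω)² + λ²) = √((20800)² + 1.35²) = 20800 W/(m²·K).
Amplitude A = F₀ / √((Cω)²+λ²) = 26.0 / 20800 = 0.00125 K.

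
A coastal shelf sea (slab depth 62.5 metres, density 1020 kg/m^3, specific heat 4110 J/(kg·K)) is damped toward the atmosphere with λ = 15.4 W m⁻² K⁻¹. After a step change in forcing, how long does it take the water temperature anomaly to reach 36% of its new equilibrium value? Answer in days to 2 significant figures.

Areal heat capacity C = ρ c_p D = 1020 × 4110 × 62.5 = 2.62×10^8 J m⁻² K⁻¹.
τ = C / λ = 2.62×10^8 / 15.4 = 1.70×10^7 s.
Fraction reached: 1 − e^(−t/τ) = 0.36 ⇒ t = −τ ln(1 − 0.36) = τ × 0.446.
t = 7.59×10^6 s = 87.9 days.

88 days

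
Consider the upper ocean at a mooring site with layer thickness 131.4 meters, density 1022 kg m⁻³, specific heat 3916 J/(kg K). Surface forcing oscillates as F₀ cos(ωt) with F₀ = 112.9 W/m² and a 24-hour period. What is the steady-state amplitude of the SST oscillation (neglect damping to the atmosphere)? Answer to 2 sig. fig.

0.0030 K

Areal heat capacity C = ρ c_p D = 1022 × 3916 × 131.4 = 5.26×10^8 J m⁻² K⁻¹.
Angular frequency ω = 2π / T = 2π / 86400 s = 7.27×10^-5 s⁻¹.
Cω = 5.26×10^8 × 7.27×10^-5 = 38200 W/(m²·K).
Amplitude A = F₀ / (Cω) = 112.9 / 38200 = 0.00295 K.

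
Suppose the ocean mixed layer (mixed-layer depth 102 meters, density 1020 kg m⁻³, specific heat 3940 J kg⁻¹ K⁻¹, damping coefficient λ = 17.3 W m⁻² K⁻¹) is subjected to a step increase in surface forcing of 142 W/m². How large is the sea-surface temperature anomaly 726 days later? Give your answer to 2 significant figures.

7.6 K

Areal heat capacity C = ρ c_p D = 1020 × 3940 × 102 = 4.10×10^8 J/(m²·K).
τ = C / λ = 4.10×10^8 / 17.3 = 2.37×10^7 s.
Equilibrium anomaly ΔT_eq = F / λ = 142 / 17.3 = 8.21 K.
t = 726 days = 6.27×10^7 s, so t/τ = 2.65.
ΔT(t) = ΔT_eq (1 − e^(−t/τ)) = 8.21 × (1 − e^−2.65) = 7.63 K.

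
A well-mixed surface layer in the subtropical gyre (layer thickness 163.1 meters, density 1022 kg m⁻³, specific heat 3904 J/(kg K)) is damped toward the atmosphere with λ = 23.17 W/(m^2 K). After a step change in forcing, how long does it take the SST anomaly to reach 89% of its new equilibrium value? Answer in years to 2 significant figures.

2.0 years

Areal heat capacity C = ρ c_p D = 1022 × 3904 × 163.1 = 6.51×10^8 J/(m²·K).
τ = C / λ = 6.51×10^8 / 23.17 = 2.81×10^7 s.
Fraction reached: 1 − e^(−t/τ) = 0.89 ⇒ t = −τ ln(1 − 0.89) = τ × 2.21.
t = 6.20×10^7 s = 1.96 years.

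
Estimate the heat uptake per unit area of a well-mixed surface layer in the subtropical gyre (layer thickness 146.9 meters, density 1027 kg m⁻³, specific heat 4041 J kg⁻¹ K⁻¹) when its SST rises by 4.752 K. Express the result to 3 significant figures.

Areal heat capacity C = ρ c_p D = 1027 × 4041 × 146.9 = 6.10×10^8 J/(m^2 K).
ΔQ = C ΔT = 6.10×10^8 × 4.752 = 2.90×10^9 J/m².

2.90×10^9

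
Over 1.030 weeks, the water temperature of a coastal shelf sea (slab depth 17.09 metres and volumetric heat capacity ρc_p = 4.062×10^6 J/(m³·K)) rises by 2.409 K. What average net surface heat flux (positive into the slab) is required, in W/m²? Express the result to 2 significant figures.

270

Areal heat capacity C = ρc_p × D = 4.062×10^6 × 17.09 = 6.94×10^7 J/(m^2 K).
Required heat per unit area: Q = C ΔT = 6.94×10^7 × 2.409 = 1.67×10^8 J/m².
Flux F = Q / Δt = 1.67×10^8 / 6.23×10^5 s = 268 W/m².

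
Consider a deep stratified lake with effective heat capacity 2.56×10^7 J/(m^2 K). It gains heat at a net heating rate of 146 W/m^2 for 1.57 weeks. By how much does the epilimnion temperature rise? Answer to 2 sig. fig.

Areal heat capacity C = 2.56×10^7 J/(m^2 K) (given).
Net heat input Q = F Δt = 146 × (1.57 weeks × 6.048×10^5 s/week) = 1.39×10^8 J/m².
ΔT = Q / C = 1.39×10^8 / 2.56×10^7 = 5.42 K.

5.4 K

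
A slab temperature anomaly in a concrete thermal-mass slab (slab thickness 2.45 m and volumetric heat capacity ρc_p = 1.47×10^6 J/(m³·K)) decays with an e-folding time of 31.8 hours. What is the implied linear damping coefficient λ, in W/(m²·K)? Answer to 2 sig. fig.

31

Areal heat capacity C = ρc_p × D = 1.47×10^6 × 2.45 = 3.60×10^6 J m⁻² K⁻¹.
τ = 31.8 hours = 1.14×10^5 s.
λ = C / τ = 3.60×10^6 / 1.14×10^5 = 31.5 W/(m²·K).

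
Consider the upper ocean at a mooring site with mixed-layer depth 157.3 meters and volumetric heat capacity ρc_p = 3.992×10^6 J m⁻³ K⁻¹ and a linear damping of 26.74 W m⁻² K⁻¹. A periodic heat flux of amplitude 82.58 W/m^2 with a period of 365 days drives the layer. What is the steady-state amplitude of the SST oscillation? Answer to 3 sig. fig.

0.645 K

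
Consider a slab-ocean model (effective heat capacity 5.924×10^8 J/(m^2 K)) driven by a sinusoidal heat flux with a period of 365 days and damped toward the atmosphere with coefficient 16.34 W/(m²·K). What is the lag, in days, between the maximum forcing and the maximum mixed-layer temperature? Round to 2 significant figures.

83 days

Areal heat capacity C = 5.924×10^8 J/(m^2 K) (given).
ω = 2π / 3.15×10^7 s = 1.99×10^-7 s⁻¹.
Phase lag φ = arctan(Cω/λ) = arctan(118/16.34) = 1.43 rad.
Time lag = φ / ω = 1.43 / 1.99×10^-7 = 7.19×10^6 s = 83.3 days.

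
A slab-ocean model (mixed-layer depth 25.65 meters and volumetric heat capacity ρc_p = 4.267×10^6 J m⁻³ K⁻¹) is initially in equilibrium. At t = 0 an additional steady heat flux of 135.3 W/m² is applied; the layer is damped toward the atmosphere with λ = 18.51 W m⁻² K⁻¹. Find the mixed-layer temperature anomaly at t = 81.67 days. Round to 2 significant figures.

5.1 K

Areal heat capacity C = ρc_p × D = 4.267×10^6 × 25.65 = 1.09×10^8 J/(m²·K).
τ = C / λ = 1.09×10^8 / 18.51 = 5.91×10^6 s.
Equilibrium anomaly ΔT_eq = F / λ = 135.3 / 18.51 = 7.31 K.
t = 81.67 days = 7.06×10^6 s, so t/τ = 1.19.
ΔT(t) = ΔT_eq (1 − e^(−t/τ)) = 7.31 × (1 − e^−1.19) = 5.09 K.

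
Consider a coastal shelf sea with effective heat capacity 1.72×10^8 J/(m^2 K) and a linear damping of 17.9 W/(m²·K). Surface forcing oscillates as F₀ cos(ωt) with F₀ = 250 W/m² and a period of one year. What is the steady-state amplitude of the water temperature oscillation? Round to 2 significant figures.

6.5 K

Areal heat capacity C = 1.72×10^8 J/(m^2 K) (given).
Angular frequency ω = 2π / T = 2π / 3.15×10^7 s = 1.99×10^-7 s⁻¹.
√((Cω)² + λ²) = √((34.3)² + 17.9²) = 38.7 W/(m²·K).
Amplitude A = F₀ / √((Cω)²+λ²) = 250 / 38.7 = 6.47 K.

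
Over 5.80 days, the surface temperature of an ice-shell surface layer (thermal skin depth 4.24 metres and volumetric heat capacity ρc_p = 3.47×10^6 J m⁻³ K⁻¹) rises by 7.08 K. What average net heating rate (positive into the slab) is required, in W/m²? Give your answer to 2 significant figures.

210

Areal heat capacity C = ρc_p × D = 3.47×10^6 × 4.24 = 1.47×10^7 J/(m^2 K).
Required heat per unit area: Q = C ΔT = 1.47×10^7 × 7.08 = 1.04×10^8 J/m².
Flux F = Q / Δt = 1.04×10^8 / 5.01×10^5 s = 208 W/m².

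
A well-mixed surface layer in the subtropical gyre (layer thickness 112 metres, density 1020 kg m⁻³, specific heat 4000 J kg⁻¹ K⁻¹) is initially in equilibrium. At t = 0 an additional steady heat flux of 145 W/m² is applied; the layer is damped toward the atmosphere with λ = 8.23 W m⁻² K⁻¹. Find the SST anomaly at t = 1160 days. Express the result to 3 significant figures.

Areal heat capacity C = ρ c_p D = 1020 × 4000 × 112 = 4.57×10^8 J m⁻² K⁻¹.
τ = C / λ = 4.57×10^8 / 8.23 = 5.55×10^7 s.
Equilibrium anomaly ΔT_eq = F / λ = 145 / 8.23 = 17.6 K.
t = 1160 days = 1.00×10^8 s, so t/τ = 1.81.
ΔT(t) = ΔT_eq (1 − e^(−t/τ)) = 17.6 × (1 − e^−1.81) = 14.7 K.

14.7 K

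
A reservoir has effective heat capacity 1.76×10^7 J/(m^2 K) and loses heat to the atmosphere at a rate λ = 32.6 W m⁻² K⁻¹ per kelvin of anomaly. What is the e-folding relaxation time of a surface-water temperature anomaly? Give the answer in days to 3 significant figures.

Areal heat capacity C = 1.76×10^7 J/(m^2 K) (given).
Relaxation time τ = C / λ = 1.76×10^7 / 32.6 = 5.40×10^5 s.
In days: 5.40×10^5 s / (86400 s/day) = 6.25 days.

6.25 days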